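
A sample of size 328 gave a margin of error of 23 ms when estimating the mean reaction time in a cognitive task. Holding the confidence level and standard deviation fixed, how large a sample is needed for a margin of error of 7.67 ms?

Margin of error scales as 1/√n, so n₂ = n₁·(E₁/E₂)².
n₂ = 328 × (23/7.67)² = 328 × 8.992 = 2949.38
Round up: n₂ = 2950.

n = 2950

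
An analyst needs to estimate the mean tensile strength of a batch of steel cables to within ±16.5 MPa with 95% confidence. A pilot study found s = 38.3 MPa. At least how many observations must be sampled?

For a mean, the margin of error is E = z·σ/√n, so n = (zσ/E)².
At 95% confidence, z = 1.960.
n = (1.960 × 38.3 / 16.5)² = 20.70
Round up: n = 21.

21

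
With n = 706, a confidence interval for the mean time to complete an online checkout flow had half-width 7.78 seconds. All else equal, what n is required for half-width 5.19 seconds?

1587

Margin of error scales as 1/√n, so n₂ = n₁·(E₁/E₂)².
n₂ = 706 × (7.78/5.19)² = 706 × 2.247 = 1586.38
Round up: n₂ = 1587.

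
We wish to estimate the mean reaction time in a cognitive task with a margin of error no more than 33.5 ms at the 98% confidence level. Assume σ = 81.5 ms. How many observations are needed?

33

For a mean, the margin of error is E = z·σ/√n, so n = (zσ/E)².
At 98% confidence, z = 2.326.
n = (2.326 × 81.5 / 33.5)² = 32.02
Round up: n = 33.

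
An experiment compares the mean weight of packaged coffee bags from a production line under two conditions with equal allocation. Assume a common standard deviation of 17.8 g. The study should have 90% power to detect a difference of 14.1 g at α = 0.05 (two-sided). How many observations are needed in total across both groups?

68 total

For two equal groups, n per group = 2·((z_{α/2} + z_β)·σ/δ)².
z_{α/2} = 1.960; z_β = 1.282 (power 90%).
n = 2 × (3.242 × 17.8 / 14.1)² = 2 × 16.75 = 33.50
Round up: n = 34 per group.
Total across both groups: 2 × 34 = 68.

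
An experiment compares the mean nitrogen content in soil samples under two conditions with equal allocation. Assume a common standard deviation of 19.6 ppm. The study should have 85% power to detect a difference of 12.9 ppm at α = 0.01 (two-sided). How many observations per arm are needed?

For two equal groups, n per group = 2·((z_{α/2} + z_β)·σ/δ)².
z_{α/2} = 2.576; z_β = 1.036 (power 85%).
n = 2 × (3.612 × 19.6 / 12.9)² = 2 × 30.12 = 60.24
Round up: n = 61 per group.

61 per group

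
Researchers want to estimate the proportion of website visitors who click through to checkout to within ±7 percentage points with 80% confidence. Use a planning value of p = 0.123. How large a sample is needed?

For a proportion with margin E = 0.07 at 80% confidence, z = 1.282.
n = p̂(1−p̂)(z/E)² = 0.123 × 0.877 × (1.282/0.07)² = 36.18
Round up: n = 37.

37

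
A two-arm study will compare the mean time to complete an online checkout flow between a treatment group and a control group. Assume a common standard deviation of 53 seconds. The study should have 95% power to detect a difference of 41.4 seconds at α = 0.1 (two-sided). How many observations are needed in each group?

36 per group

For two equal groups, n per group = 2·((z_{α/2} + z_β)·σ/δ)².
z_{α/2} = 1.645; z_β = 1.645 (power 95%).
n = 2 × (3.290 × 53 / 41.4)² = 2 × 17.74 = 35.48
Round up: n = 36 per group.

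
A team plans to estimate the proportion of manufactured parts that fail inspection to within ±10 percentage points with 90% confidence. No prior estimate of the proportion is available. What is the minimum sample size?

For a proportion with margin E = 0.1 at 90% confidence, z = 1.645.
With no prior estimate, use p = 0.5, which maximizes p(1−p) at 0.25.
n = 0.25 × (z/E)² = 0.25 × (1.645/0.1)² = 67.65
Round up: n = 68.

n = 68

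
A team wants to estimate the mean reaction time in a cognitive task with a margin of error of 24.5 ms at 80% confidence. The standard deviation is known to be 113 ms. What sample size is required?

For a mean, the margin of error is E = z·σ/√n, so n = (zσ/E)².
At 80% confidence, z = 1.282.
n = (1.282 × 113 / 24.5)² = 34.96
Round up: n = 35.

35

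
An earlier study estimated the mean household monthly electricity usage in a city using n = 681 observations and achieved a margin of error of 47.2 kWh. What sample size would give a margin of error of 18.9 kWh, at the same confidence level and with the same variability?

n = 4248

Margin of error scales as 1/√n, so n₂ = n₁·(E₁/E₂)².
n₂ = 681 × (47.2/18.9)² = 681 × 6.237 = 4247.40
Round up: n₂ = 4248.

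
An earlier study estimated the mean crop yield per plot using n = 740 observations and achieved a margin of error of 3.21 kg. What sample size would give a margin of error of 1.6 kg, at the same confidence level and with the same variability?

2979

Margin of error scales as 1/√n, so n₂ = n₁·(E₁/E₂)².
n₂ = 740 × (3.21/1.6)² = 740 × 4.025 = 2978.50
Round up: n₂ = 2979.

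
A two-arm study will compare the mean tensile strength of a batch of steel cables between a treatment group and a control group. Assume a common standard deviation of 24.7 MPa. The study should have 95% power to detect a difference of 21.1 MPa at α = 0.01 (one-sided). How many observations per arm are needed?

For two equal groups, n per group = 2·((z_α + z_β)·σ/δ)².
z_α = 2.326; z_β = 1.645 (power 95%).
n = 2 × (3.971 × 24.7 / 21.1)² = 2 × 21.61 = 43.22
Round up: n = 44 per group.

44 per group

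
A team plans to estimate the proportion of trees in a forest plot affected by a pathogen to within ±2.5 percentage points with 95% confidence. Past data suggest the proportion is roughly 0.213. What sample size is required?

For a proportion with margin E = 0.025 at 95% confidence, z = 1.960.
n = p̂(1−p̂)(z/E)² = 0.213 × 0.787 × (1.960/0.025)² = 1030.35
Round up: n = 1031.

1031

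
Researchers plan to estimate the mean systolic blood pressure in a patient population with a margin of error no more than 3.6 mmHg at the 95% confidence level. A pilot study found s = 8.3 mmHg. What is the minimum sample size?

21

For a mean, the margin of error is E = z·σ/√n, so n = (zσ/E)².
At 95% confidence, z = 1.960.
n = (1.960 × 8.3 / 3.6)² = 20.42
Round up: n = 21.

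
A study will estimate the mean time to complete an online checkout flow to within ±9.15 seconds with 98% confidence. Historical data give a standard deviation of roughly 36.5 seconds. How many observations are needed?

For a mean, the margin of error is E = z·σ/√n, so n = (zσ/E)².
At 98% confidence, z = 2.326.
n = (2.326 × 36.5 / 9.15)² = 86.09
Round up: n = 87.

87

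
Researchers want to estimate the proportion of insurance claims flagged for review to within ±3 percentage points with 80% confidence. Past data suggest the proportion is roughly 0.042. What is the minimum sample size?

For a proportion with margin E = 0.03 at 80% confidence, z = 1.282.
n = p̂(1−p̂)(z/E)² = 0.042 × 0.958 × (1.282/0.03)² = 73.48
Round up: n = 74.

n = 74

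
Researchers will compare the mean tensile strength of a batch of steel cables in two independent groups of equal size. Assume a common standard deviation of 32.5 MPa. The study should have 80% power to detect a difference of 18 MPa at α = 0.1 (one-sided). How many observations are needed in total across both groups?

60 total

For two equal groups, n per group = 2·((z_α + z_β)·σ/δ)².
z_α = 1.282; z_β = 0.842 (power 80%).
n = 2 × (2.124 × 32.5 / 18)² = 2 × 14.71 = 29.42
Round up: n = 30 per group.
Total across both groups: 2 × 30 = 60.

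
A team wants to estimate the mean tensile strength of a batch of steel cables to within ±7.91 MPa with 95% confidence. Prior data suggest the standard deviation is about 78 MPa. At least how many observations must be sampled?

For a mean, the margin of error is E = z·σ/√n, so n = (zσ/E)².
At 95% confidence, z = 1.960.
n = (1.960 × 78 / 7.91)² = 373.55
Round up: n = 374.

374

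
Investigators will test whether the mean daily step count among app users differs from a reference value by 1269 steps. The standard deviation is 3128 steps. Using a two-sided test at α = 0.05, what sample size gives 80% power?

For a one-sample z-test, n = ((z_{α/2} + z_β)·σ/δ)².
z_{α/2} = 1.960 (two-sided α = 0.05); z_β = 0.842 (power 80% → β = 0.2).
n = (2.802 × 3128 / 1269)² = 47.70
Round up: n = 48.

n = 48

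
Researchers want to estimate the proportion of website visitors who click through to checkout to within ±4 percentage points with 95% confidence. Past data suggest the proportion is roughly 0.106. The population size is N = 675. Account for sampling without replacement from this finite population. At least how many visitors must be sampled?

For a proportion with margin E = 0.04 at 95% confidence, z = 1.960.
n = p̂(1−p̂)(z/E)² = 0.106 × 0.894 × (1.960/0.04)² = 227.53 — call this n₀.
Finite-population correction with N = 675: n = n₀ / (1 + (n₀−1)/N) = 227.53 / 1.336 = 170.31
Round up: n = 171.

n = 171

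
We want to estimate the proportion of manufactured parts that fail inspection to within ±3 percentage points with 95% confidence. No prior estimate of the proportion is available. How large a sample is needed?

For a proportion with margin E = 0.03 at 95% confidence, z = 1.960.
With no prior estimate, use p = 0.5, which maximizes p(1−p) at 0.25.
n = 0.25 × (z/E)² = 0.25 × (1.960/0.03)² = 1067.11
Round up: n = 1068.

1068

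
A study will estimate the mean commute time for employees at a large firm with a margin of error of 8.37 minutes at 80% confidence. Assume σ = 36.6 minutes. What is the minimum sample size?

For a mean, the margin of error is E = z·σ/√n, so n = (zσ/E)².
At 80% confidence, z = 1.282.
n = (1.282 × 36.6 / 8.37)² = 31.43
Round up: n = 32.

32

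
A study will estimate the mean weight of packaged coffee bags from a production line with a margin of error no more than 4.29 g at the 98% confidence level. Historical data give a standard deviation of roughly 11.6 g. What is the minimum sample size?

For a mean, the margin of error is E = z·σ/√n, so n = (zσ/E)².
At 98% confidence, z = 2.326.
n = (2.326 × 11.6 / 4.29)² = 39.56
Round up: n = 40.

40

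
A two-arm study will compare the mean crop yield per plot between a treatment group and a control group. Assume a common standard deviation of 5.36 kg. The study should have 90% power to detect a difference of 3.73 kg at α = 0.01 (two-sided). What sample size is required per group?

For two equal groups, n per group = 2·((z_{α/2} + z_β)·σ/δ)².
z_{α/2} = 2.576; z_β = 1.282 (power 90%).
n = 2 × (3.858 × 5.36 / 3.73)² = 2 × 30.74 = 61.48
Round up: n = 62 per group.

62 per group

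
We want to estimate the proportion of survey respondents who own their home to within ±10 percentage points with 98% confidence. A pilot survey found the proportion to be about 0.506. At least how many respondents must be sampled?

n = 136

For a proportion with margin E = 0.1 at 98% confidence, z = 2.326.
n = p̂(1−p̂)(z/E)² = 0.506 × 0.494 × (2.326/0.1)² = 135.24
Round up: n = 136.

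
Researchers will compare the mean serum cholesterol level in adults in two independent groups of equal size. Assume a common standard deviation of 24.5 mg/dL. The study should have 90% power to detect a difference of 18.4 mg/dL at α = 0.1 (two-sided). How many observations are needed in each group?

31 per group

For two equal groups, n per group = 2·((z_{α/2} + z_β)·σ/δ)².
z_{α/2} = 1.645; z_β = 1.282 (power 90%).
n = 2 × (2.927 × 24.5 / 18.4)² = 2 × 15.19 = 30.38
Round up: n = 31 per group.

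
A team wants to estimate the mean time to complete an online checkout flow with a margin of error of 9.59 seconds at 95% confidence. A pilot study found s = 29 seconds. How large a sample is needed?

For a mean, the margin of error is E = z·σ/√n, so n = (zσ/E)².
At 95% confidence, z = 1.960.
n = (1.960 × 29 / 9.59)² = 35.13
Round up: n = 36.

36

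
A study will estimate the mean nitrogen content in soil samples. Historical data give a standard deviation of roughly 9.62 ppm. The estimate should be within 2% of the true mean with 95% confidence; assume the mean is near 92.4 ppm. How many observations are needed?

For a mean, the margin of error is E = z·σ/√n, so n = (zσ/E)².
At 95% confidence, z = 1.960.
E = 2% of 92.4 = 1.848 ppm.
n = (1.960 × 9.62 / 1.848)² = 104.10
Round up: n = 105.

105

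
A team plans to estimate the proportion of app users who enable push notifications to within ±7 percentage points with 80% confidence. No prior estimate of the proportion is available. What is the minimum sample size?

84

For a proportion with margin E = 0.07 at 80% confidence, z = 1.282.
With no prior estimate, use p = 0.5, which maximizes p(1−p) at 0.25.
n = 0.25 × (z/E)² = 0.25 × (1.282/0.07)² = 83.85
Round up: n = 84.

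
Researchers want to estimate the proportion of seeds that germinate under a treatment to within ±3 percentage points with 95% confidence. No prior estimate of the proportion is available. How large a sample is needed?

For a proportion with margin E = 0.03 at 95% confidence, z = 1.960.
With no prior estimate, use p = 0.5, which maximizes p(1−p) at 0.25.
n = 0.25 × (z/E)² = 0.25 × (1.960/0.03)² = 1067.11
Round up: n = 1068.

1068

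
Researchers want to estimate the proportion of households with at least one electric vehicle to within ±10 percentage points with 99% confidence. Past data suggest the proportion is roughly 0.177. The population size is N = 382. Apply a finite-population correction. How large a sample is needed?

n = 78

For a proportion with margin E = 0.1 at 99% confidence, z = 2.576.
n = p̂(1−p̂)(z/E)² = 0.177 × 0.823 × (2.576/0.1)² = 96.66 — call this n₀.
Finite-population correction with N = 382: n = n₀ / (1 + (n₀−1)/N) = 96.66 / 1.25 = 77.33
Round up: n = 78.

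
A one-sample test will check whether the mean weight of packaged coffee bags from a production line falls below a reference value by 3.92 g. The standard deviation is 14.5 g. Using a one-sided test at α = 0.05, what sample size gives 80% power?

For a one-sample z-test, n = ((z_α + z_β)·σ/δ)².
z_α = 1.645 (one-sided α = 0.05); z_β = 0.842 (power 80% → β = 0.2).
n = (2.487 × 14.5 / 3.92)² = 84.63
Round up: n = 85.

85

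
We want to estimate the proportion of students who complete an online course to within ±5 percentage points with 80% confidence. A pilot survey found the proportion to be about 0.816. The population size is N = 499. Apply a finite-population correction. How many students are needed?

For a proportion with margin E = 0.05 at 80% confidence, z = 1.282.
n = p̂(1−p̂)(z/E)² = 0.816 × 0.184 × (1.282/0.05)² = 98.71 — call this n₀.
Finite-population correction with N = 499: n = n₀ / (1 + (n₀−1)/N) = 98.71 / 1.196 = 82.53
Round up: n = 83.

83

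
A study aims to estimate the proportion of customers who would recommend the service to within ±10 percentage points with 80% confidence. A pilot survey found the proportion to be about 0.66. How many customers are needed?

37

For a proportion with margin E = 0.1 at 80% confidence, z = 1.282.
n = p̂(1−p̂)(z/E)² = 0.66 × 0.34 × (1.282/0.1)² = 36.88
Round up: n = 37.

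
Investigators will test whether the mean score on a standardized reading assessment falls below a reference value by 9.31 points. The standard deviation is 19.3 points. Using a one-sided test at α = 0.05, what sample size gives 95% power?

For a one-sample z-test, n = ((z_α + z_β)·σ/δ)².
z_α = 1.645 (one-sided α = 0.05); z_β = 1.645 (power 95% → β = 0.05).
n = (3.290 × 19.3 / 9.31)² = 46.52
Round up: n = 47.

47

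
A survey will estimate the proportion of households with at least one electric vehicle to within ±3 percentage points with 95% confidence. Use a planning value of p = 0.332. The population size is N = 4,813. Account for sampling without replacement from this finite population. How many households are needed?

For a proportion with margin E = 0.03 at 95% confidence, z = 1.960.
n = p̂(1−p̂)(z/E)² = 0.332 × 0.668 × (1.960/0.03)² = 946.64 — call this n₀.
Finite-population correction with N = 4,813: n = n₀ / (1 + (n₀−1)/N) = 946.64 / 1.196 = 791.51
Round up: n = 792.

792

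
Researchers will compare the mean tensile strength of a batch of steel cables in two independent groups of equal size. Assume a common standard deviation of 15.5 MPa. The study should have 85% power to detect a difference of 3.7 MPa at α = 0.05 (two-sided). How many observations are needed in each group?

For two equal groups, n per group = 2·((z_{α/2} + z_β)·σ/δ)².
z_{α/2} = 1.960; z_β = 1.036 (power 85%).
n = 2 × (2.996 × 15.5 / 3.7)² = 2 × 157.52 = 315.04
Round up: n = 316 per group.

316 per group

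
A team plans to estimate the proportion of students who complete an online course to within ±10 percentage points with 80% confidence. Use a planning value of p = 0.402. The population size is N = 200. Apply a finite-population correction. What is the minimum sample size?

34

For a proportion with margin E = 0.1 at 80% confidence, z = 1.282.
n = p̂(1−p̂)(z/E)² = 0.402 × 0.598 × (1.282/0.1)² = 39.51 — call this n₀.
Finite-population correction with N = 200: n = n₀ / (1 + (n₀−1)/N) = 39.51 / 1.193 = 33.12
Round up: n = 34.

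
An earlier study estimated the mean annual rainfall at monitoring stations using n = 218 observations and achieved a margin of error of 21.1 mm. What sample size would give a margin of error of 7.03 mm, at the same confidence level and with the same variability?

Margin of error scales as 1/√n, so n₂ = n₁·(E₁/E₂)².
n₂ = 218 × (21.1/7.03)² = 218 × 9.009 = 1963.96
Round up: n₂ = 1964.

n = 1964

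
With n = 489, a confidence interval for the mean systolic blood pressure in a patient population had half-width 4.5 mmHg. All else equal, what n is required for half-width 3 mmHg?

Margin of error scales as 1/√n, so n₂ = n₁·(E₁/E₂)².
n₂ = 489 × (4.5/3)² = 489 × 2.25 = 1100.25
Round up: n₂ = 1101.

n = 1101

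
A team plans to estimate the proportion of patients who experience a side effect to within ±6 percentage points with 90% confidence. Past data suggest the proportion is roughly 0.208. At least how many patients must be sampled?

124

For a proportion with margin E = 0.06 at 90% confidence, z = 1.645.
n = p̂(1−p̂)(z/E)² = 0.208 × 0.792 × (1.645/0.06)² = 123.83
Round up: n = 124.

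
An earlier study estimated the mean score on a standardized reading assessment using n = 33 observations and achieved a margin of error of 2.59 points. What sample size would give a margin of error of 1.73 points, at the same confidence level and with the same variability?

Margin of error scales as 1/√n, so n₂ = n₁·(E₁/E₂)².
n₂ = 33 × (2.59/1.73)² = 33 × 2.241 = 73.95
Round up: n₂ = 74.

74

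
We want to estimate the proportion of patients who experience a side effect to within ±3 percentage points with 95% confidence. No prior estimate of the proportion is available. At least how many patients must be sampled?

1068

For a proportion with margin E = 0.03 at 95% confidence, z = 1.960.
With no prior estimate, use p = 0.5, which maximizes p(1−p) at 0.25.
n = 0.25 × (z/E)² = 0.25 × (1.960/0.03)² = 1067.11
Round up: n = 1068.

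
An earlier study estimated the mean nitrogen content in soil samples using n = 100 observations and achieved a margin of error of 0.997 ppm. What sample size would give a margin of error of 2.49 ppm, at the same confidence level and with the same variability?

Margin of error scales as 1/√n, so n₂ = n₁·(E₁/E₂)².
n₂ = 100 × (0.997/2.49)² = 100 × 0.1603 = 16.03
Round up: n₂ = 17.

17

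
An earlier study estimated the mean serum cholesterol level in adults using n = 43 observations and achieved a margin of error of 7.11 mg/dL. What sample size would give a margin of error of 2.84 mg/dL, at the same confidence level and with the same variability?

270

Margin of error scales as 1/√n, so n₂ = n₁·(E₁/E₂)².
n₂ = 43 × (7.11/2.84)² = 43 × 6.268 = 269.52
Round up: n₂ = 270.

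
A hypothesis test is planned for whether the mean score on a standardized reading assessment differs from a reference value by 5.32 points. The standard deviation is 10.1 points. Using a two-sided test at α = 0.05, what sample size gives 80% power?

29

For a one-sample z-test, n = ((z_{α/2} + z_β)·σ/δ)².
z_{α/2} = 1.960 (two-sided α = 0.05); z_β = 0.842 (power 80% → β = 0.2).
n = (2.802 × 10.1 / 5.32)² = 28.30
Round up: n = 29.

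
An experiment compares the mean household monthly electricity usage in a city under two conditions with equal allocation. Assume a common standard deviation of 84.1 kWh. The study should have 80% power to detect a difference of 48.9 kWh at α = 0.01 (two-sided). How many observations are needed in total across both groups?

140 total

For two equal groups, n per group = 2·((z_{α/2} + z_β)·σ/δ)².
z_{α/2} = 2.576; z_β = 0.842 (power 80%).
n = 2 × (3.418 × 84.1 / 48.9)² = 2 × 34.56 = 69.12
Round up: n = 70 per group.
Total across both groups: 2 × 70 = 140.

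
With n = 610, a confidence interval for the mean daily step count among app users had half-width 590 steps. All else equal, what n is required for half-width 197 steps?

5472

Margin of error scales as 1/√n, so n₂ = n₁·(E₁/E₂)².
n₂ = 610 × (590/197)² = 610 × 8.97 = 5471.70
Round up: n₂ = 5472.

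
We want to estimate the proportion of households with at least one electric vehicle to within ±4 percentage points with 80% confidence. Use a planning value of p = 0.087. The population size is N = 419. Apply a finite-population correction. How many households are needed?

For a proportion with margin E = 0.04 at 80% confidence, z = 1.282.
n = p̂(1−p̂)(z/E)² = 0.087 × 0.913 × (1.282/0.04)² = 81.59 — call this n₀.
Finite-population correction with N = 419: n = n₀ / (1 + (n₀−1)/N) = 81.59 / 1.192 = 68.45
Round up: n = 69.

69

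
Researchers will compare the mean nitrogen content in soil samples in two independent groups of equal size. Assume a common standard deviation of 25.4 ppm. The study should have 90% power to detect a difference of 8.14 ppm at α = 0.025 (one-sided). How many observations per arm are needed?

For two equal groups, n per group = 2·((z_α + z_β)·σ/δ)².
z_α = 1.960; z_β = 1.282 (power 90%).
n = 2 × (3.242 × 25.4 / 8.14)² = 2 × 102.34 = 204.68
Round up: n = 205 per group.

205 per group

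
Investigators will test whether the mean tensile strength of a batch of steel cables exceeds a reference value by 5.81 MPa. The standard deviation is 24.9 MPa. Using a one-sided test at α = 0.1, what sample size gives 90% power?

n = 121

For a one-sample z-test, n = ((z_α + z_β)·σ/δ)².
z_α = 1.282 (one-sided α = 0.1); z_β = 1.282 (power 90% → β = 0.1).
n = (2.564 × 24.9 / 5.81)² = 120.75
Round up: n = 121.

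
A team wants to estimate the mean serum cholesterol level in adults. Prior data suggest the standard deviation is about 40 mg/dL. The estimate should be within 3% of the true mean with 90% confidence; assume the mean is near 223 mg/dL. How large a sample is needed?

n = 97

For a mean, the margin of error is E = z·σ/√n, so n = (zσ/E)².
At 90% confidence, z = 1.645.
E = 3% of 223 = 6.69 mg/dL.
n = (1.645 × 40 / 6.69)² = 96.74
Round up: n = 97.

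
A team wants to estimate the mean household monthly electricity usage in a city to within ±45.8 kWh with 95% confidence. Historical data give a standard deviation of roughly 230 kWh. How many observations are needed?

For a mean, the margin of error is E = z·σ/√n, so n = (zσ/E)².
At 95% confidence, z = 1.960.
n = (1.960 × 230 / 45.8)² = 96.88
Round up: n = 97.

97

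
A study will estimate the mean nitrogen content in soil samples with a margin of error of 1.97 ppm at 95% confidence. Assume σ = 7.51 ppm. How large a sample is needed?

n = 56

For a mean, the margin of error is E = z·σ/√n, so n = (zσ/E)².
At 95% confidence, z = 1.960.
n = (1.960 × 7.51 / 1.97)² = 55.83
Round up: n = 56.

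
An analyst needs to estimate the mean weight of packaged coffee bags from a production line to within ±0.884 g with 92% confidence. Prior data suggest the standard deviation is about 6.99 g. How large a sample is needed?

For a mean, the margin of error is E = z·σ/√n, so n = (zσ/E)².
At 92% confidence, z = 1.751.
n = (1.751 × 6.99 / 0.884)² = 191.70
Round up: n = 192.

192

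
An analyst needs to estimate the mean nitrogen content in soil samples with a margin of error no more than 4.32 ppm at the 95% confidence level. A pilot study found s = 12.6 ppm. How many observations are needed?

For a mean, the margin of error is E = z·σ/√n, so n = (zσ/E)².
At 95% confidence, z = 1.960.
n = (1.960 × 12.6 / 4.32)² = 32.68
Round up: n = 33.

33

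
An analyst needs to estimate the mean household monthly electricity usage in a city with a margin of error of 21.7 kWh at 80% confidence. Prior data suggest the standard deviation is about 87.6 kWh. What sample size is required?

For a mean, the margin of error is E = z·σ/√n, so n = (zσ/E)².
At 80% confidence, z = 1.282.
n = (1.282 × 87.6 / 21.7)² = 26.78
Round up: n = 27.

27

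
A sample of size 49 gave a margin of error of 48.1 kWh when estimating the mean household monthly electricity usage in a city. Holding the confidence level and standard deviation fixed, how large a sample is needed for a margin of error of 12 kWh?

788

Margin of error scales as 1/√n, so n₂ = n₁·(E₁/E₂)².
n₂ = 49 × (48.1/12)² = 49 × 16.07 = 787.43
Round up: n₂ = 788.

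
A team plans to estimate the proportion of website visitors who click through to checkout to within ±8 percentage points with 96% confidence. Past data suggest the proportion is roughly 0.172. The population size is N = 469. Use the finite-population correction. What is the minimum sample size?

For a proportion with margin E = 0.08 at 96% confidence, z = 2.054.
n = p̂(1−p̂)(z/E)² = 0.172 × 0.828 × (2.054/0.08)² = 93.88 — call this n₀.
Finite-population correction with N = 469: n = n₀ / (1 + (n₀−1)/N) = 93.88 / 1.198 = 78.36
Round up: n = 79.

n = 79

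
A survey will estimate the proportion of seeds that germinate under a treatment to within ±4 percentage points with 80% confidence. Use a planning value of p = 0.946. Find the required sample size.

For a proportion with margin E = 0.04 at 80% confidence, z = 1.282.
n = p̂(1−p̂)(z/E)² = 0.946 × 0.054 × (1.282/0.04)² = 52.47
Round up: n = 53.

53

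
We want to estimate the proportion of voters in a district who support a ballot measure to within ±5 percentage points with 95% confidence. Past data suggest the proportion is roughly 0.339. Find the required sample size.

345

For a proportion with margin E = 0.05 at 95% confidence, z = 1.960.
n = p̂(1−p̂)(z/E)² = 0.339 × 0.661 × (1.960/0.05)² = 344.33
Round up: n = 345.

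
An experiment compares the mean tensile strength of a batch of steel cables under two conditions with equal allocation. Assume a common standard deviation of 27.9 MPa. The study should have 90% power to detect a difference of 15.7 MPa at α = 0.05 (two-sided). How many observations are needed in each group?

67 per group

For two equal groups, n per group = 2·((z_{α/2} + z_β)·σ/δ)².
z_{α/2} = 1.960; z_β = 1.282 (power 90%).
n = 2 × (3.242 × 27.9 / 15.7)² = 2 × 33.19 = 66.38
Round up: n = 67 per group.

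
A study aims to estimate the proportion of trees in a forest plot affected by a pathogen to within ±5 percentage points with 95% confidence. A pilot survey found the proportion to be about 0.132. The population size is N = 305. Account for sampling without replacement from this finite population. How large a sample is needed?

112

For a proportion with margin E = 0.05 at 95% confidence, z = 1.960.
n = p̂(1−p̂)(z/E)² = 0.132 × 0.868 × (1.960/0.05)² = 176.06 — call this n₀.
Finite-population correction with N = 305: n = n₀ / (1 + (n₀−1)/N) = 176.06 / 1.574 = 111.86
Round up: n = 112.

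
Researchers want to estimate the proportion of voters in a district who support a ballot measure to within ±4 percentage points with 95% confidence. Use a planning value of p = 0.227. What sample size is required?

n = 422

For a proportion with margin E = 0.04 at 95% confidence, z = 1.960.
n = p̂(1−p̂)(z/E)² = 0.227 × 0.773 × (1.960/0.04)² = 421.31
Round up: n = 422.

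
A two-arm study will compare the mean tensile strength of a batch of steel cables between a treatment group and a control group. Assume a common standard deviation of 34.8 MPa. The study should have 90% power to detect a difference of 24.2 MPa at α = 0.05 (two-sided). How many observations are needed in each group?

For two equal groups, n per group = 2·((z_{α/2} + z_β)·σ/δ)².
z_{α/2} = 1.960; z_β = 1.282 (power 90%).
n = 2 × (3.242 × 34.8 / 24.2)² = 2 × 21.73 = 43.46
Round up: n = 44 per group.

44 per group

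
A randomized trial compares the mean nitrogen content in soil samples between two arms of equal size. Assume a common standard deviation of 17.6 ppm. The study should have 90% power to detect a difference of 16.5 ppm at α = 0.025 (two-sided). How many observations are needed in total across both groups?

For two equal groups, n per group = 2·((z_{α/2} + z_β)·σ/δ)².
z_{α/2} = 2.241; z_β = 1.282 (power 90%).
n = 2 × (3.523 × 17.6 / 16.5)² = 2 × 14.12 = 28.24
Round up: n = 29 per group.
Total across both groups: 2 × 29 = 58.

58 total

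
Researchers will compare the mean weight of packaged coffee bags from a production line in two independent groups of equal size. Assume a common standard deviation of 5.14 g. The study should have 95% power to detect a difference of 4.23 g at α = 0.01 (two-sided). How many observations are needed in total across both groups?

For two equal groups, n per group = 2·((z_{α/2} + z_β)·σ/δ)².
z_{α/2} = 2.576; z_β = 1.645 (power 95%).
n = 2 × (4.221 × 5.14 / 4.23)² = 2 × 26.31 = 52.62
Round up: n = 53 per group.
Total across both groups: 2 × 53 = 106.

106 total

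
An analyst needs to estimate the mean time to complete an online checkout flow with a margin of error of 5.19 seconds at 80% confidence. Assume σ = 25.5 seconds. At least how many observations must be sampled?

40

For a mean, the margin of error is E = z·σ/√n, so n = (zσ/E)².
At 80% confidence, z = 1.282.
n = (1.282 × 25.5 / 5.19)² = 39.68
Round up: n = 40.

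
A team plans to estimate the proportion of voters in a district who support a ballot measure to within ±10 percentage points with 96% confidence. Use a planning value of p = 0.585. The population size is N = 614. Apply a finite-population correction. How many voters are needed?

88

For a proportion with margin E = 0.1 at 96% confidence, z = 2.054.
n = p̂(1−p̂)(z/E)² = 0.585 × 0.415 × (2.054/0.1)² = 102.42 — call this n₀.
Finite-population correction with N = 614: n = n₀ / (1 + (n₀−1)/N) = 102.42 / 1.165 = 87.91
Round up: n = 88.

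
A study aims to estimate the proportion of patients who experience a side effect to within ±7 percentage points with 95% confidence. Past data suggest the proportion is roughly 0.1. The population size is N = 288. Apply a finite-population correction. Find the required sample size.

n = 57

For a proportion with margin E = 0.07 at 95% confidence, z = 1.960.
n = p̂(1−p̂)(z/E)² = 0.1 × 0.9 × (1.960/0.07)² = 70.56 — call this n₀.
Finite-population correction with N = 288: n = n₀ / (1 + (n₀−1)/N) = 70.56 / 1.242 = 56.81
Round up: n = 57.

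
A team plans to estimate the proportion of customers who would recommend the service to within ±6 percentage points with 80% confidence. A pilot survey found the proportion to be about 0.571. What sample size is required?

112

For a proportion with margin E = 0.06 at 80% confidence, z = 1.282.
n = p̂(1−p̂)(z/E)² = 0.571 × 0.429 × (1.282/0.06)² = 111.83
Round up: n = 112.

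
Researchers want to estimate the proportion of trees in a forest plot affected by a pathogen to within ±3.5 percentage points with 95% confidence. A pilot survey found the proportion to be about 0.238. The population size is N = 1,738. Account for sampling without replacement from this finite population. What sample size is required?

429

For a proportion with margin E = 0.035 at 95% confidence, z = 1.960.
n = p̂(1−p̂)(z/E)² = 0.238 × 0.762 × (1.960/0.035)² = 568.73 — call this n₀.
Finite-population correction with N = 1,738: n = n₀ / (1 + (n₀−1)/N) = 568.73 / 1.327 = 428.58
Round up: n = 429.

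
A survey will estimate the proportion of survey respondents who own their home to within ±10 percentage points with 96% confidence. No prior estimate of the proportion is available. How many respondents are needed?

n = 106

For a proportion with margin E = 0.1 at 96% confidence, z = 2.054.
With no prior estimate, use p = 0.5, which maximizes p(1−p) at 0.25.
n = 0.25 × (z/E)² = 0.25 × (2.054/0.1)² = 105.47
Round up: n = 106.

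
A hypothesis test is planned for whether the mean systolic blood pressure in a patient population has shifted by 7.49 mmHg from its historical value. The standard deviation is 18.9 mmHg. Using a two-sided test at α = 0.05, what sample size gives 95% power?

n = 83

For a one-sample z-test, n = ((z_{α/2} + z_β)·σ/δ)².
z_{α/2} = 1.960 (two-sided α = 0.05); z_β = 1.645 (power 95% → β = 0.05).
n = (3.605 × 18.9 / 7.49)² = 82.75
Round up: n = 83.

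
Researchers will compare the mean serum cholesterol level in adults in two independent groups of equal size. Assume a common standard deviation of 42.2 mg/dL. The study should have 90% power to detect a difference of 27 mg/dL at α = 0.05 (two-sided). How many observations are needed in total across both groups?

For two equal groups, n per group = 2·((z_{α/2} + z_β)·σ/δ)².
z_{α/2} = 1.960; z_β = 1.282 (power 90%).
n = 2 × (3.242 × 42.2 / 27)² = 2 × 25.68 = 51.36
Round up: n = 52 per group.
Total across both groups: 2 × 52 = 104.

104 total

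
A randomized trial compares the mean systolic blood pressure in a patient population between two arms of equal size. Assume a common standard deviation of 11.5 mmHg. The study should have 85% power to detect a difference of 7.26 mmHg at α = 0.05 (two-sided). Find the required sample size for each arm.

For two equal groups, n per group = 2·((z_{α/2} + z_β)·σ/δ)².
z_{α/2} = 1.960; z_β = 1.036 (power 85%).
n = 2 × (2.996 × 11.5 / 7.26)² = 2 × 22.52 = 45.04
Round up: n = 46 per group.

46 per group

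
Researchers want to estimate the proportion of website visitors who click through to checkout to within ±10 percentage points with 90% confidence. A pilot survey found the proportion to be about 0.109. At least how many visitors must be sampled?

For a proportion with margin E = 0.1 at 90% confidence, z = 1.645.
n = p̂(1−p̂)(z/E)² = 0.109 × 0.891 × (1.645/0.1)² = 26.28
Round up: n = 27.

27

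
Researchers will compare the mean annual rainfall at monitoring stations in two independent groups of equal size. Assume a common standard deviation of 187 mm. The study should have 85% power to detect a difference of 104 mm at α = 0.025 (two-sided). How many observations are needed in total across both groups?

For two equal groups, n per group = 2·((z_{α/2} + z_β)·σ/δ)².
z_{α/2} = 2.241; z_β = 1.036 (power 85%).
n = 2 × (3.277 × 187 / 104)² = 2 × 34.72 = 69.44
Round up: n = 70 per group.
Total across both groups: 2 × 70 = 140.

140 total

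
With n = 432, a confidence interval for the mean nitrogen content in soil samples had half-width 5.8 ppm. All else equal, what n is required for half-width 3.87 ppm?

Margin of error scales as 1/√n, so n₂ = n₁·(E₁/E₂)².
n₂ = 432 × (5.8/3.87)² = 432 × 2.246 = 970.27
Round up: n₂ = 971.

n = 971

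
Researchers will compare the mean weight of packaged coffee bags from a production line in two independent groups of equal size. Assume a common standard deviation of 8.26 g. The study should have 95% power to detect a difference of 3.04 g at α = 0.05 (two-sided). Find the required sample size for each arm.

192 per group

For two equal groups, n per group = 2·((z_{α/2} + z_β)·σ/δ)².
z_{α/2} = 1.960; z_β = 1.645 (power 95%).
n = 2 × (3.605 × 8.26 / 3.04)² = 2 × 95.95 = 191.90
Round up: n = 192 per group.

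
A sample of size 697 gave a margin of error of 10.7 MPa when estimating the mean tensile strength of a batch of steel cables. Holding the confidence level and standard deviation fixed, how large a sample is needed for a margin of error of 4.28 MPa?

Margin of error scales as 1/√n, so n₂ = n₁·(E₁/E₂)².
n₂ = 697 × (10.7/4.28)² = 697 × 6.25 = 4356.25
Round up: n₂ = 4357.

4357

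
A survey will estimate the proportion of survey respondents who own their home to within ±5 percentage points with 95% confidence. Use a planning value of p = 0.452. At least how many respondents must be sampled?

381

For a proportion with margin E = 0.05 at 95% confidence, z = 1.960.
n = p̂(1−p̂)(z/E)² = 0.452 × 0.548 × (1.960/0.05)² = 380.62
Round up: n = 381.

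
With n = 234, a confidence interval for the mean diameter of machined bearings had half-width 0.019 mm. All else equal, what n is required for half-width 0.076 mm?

n = 15

Margin of error scales as 1/√n, so n₂ = n₁·(E₁/E₂)².
n₂ = 234 × (0.019/0.076)² = 234 × 0.0625 = 14.62
Round up: n₂ = 15.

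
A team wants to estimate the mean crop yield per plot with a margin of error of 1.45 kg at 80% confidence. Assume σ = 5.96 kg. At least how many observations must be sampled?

For a mean, the margin of error is E = z·σ/√n, so n = (zσ/E)².
At 80% confidence, z = 1.282.
n = (1.282 × 5.96 / 1.45)² = 27.77
Round up: n = 28.

n = 28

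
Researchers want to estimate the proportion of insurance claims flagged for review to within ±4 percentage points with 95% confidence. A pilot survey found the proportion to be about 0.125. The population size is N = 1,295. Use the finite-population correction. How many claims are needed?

For a proportion with margin E = 0.04 at 95% confidence, z = 1.960.
n = p̂(1−p̂)(z/E)² = 0.125 × 0.875 × (1.960/0.04)² = 262.61 — call this n₀.
Finite-population correction with N = 1,295: n = n₀ / (1 + (n₀−1)/N) = 262.61 / 1.202 = 218.48
Round up: n = 219.

219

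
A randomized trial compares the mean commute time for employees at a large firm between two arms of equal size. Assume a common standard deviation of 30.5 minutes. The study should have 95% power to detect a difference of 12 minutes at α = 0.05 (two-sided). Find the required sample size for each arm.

For two equal groups, n per group = 2·((z_{α/2} + z_β)·σ/δ)².
z_{α/2} = 1.960; z_β = 1.645 (power 95%).
n = 2 × (3.605 × 30.5 / 12)² = 2 × 83.96 = 167.92
Round up: n = 168 per group.

168 per group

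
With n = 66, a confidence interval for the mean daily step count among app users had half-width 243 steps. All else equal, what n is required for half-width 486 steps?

Margin of error scales as 1/√n, so n₂ = n₁·(E₁/E₂)².
n₂ = 66 × (243/486)² = 66 × 0.25 = 16.50
Round up: n₂ = 17.

17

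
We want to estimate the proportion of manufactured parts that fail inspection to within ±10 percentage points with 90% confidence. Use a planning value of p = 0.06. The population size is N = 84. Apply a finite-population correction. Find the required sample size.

For a proportion with margin E = 0.1 at 90% confidence, z = 1.645.
n = p̂(1−p̂)(z/E)² = 0.06 × 0.94 × (1.645/0.1)² = 15.26 — call this n₀.
Finite-population correction with N = 84: n = n₀ / (1 + (n₀−1)/N) = 15.26 / 1.17 = 13.04
Round up: n = 14.

n = 14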